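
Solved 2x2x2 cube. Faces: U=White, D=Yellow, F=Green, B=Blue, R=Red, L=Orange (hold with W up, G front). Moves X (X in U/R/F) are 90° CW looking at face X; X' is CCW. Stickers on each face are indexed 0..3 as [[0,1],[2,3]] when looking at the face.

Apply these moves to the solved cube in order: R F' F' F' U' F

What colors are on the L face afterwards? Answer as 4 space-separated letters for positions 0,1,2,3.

After move 1 (R): R=RRRR U=WGWG F=GYGY D=YBYB B=WBWB
After move 2 (F'): F=YYGG U=WGRR R=BRYR D=OOYB L=OGOW
After move 3 (F'): F=YGYG U=WGBY R=OROR D=GWYB L=OROR
After move 4 (F'): F=GGYY U=WGOO R=WRGR D=RRYB L=OYOB
After move 5 (U'): U=GOWO F=OYYY R=GGGR B=WRWB L=WBOB
After move 6 (F): F=YOYY U=GOBB R=WGOR D=GGYB L=WROR
Query: L face = WROR

Answer: W R O R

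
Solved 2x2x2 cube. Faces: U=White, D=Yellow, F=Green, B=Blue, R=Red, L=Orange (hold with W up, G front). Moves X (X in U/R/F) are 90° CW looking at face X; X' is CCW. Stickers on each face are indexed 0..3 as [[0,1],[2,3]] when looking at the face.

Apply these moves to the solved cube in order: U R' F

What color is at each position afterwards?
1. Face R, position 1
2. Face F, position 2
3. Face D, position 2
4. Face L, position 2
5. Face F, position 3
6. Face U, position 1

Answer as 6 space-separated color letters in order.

After move 1 (U): U=WWWW F=RRGG R=BBRR B=OOBB L=GGOO
After move 2 (R'): R=BRBR U=WBWO F=RWGW D=YRYG B=YOYB
After move 3 (F): F=GRWW U=WBOG R=WROR D=BBYG L=GYOR
Query 1: R[1] = R
Query 2: F[2] = W
Query 3: D[2] = Y
Query 4: L[2] = O
Query 5: F[3] = W
Query 6: U[1] = B

Answer: R W Y O W B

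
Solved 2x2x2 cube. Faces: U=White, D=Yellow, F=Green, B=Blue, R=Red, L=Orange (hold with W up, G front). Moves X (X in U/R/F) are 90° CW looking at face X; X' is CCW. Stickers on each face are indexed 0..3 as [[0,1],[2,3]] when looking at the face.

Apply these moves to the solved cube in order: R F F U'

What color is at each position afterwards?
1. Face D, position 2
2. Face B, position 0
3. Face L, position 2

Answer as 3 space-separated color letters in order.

After move 1 (R): R=RRRR U=WGWG F=GYGY D=YBYB B=WBWB
After move 2 (F): F=GGYY U=WGOO R=WRGR D=RRYB L=OYOB
After move 3 (F): F=YGYG U=WGBY R=OROR D=GWYB L=OROR
After move 4 (U'): U=GYWB F=ORYG R=YGOR B=ORWB L=WBOR
Query 1: D[2] = Y
Query 2: B[0] = O
Query 3: L[2] = O

Answer: Y O O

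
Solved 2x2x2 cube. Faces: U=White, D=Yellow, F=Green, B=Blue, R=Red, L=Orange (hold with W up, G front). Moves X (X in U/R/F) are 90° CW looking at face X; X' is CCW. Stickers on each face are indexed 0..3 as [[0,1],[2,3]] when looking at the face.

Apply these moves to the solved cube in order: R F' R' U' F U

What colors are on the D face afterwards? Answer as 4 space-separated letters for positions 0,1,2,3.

After move 1 (R): R=RRRR U=WGWG F=GYGY D=YBYB B=WBWB
After move 2 (F'): F=YYGG U=WGRR R=BRYR D=OOYB L=OGOW
After move 3 (R'): R=RRBY U=WWRW F=YGGR D=OYYG B=BBOB
After move 4 (U'): U=WWWR F=OGGR R=YGBY B=RROB L=BBOW
After move 5 (F): F=GORG U=WWWB R=WGRY D=BYYG L=BOOY
After move 6 (U): U=WWBW F=WGRG R=RRRY B=BOOB L=GOOY
Query: D face = BYYG

Answer: B Y Y G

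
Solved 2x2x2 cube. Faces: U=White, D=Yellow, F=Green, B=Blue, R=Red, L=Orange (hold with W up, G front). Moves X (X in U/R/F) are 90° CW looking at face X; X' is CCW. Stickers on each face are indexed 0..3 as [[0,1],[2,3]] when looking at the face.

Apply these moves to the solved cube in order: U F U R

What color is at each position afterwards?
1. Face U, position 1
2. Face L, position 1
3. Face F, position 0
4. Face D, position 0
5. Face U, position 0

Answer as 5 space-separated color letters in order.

After move 1 (U): U=WWWW F=RRGG R=BBRR B=OOBB L=GGOO
After move 2 (F): F=GRGR U=WWOG R=WBWR D=RBYY L=GYOY
After move 3 (U): U=OWGW F=WBGR R=OOWR B=GYBB L=GROY
After move 4 (R): R=WORO U=OBGR F=WBGY D=RBYG B=WYWB
Query 1: U[1] = B
Query 2: L[1] = R
Query 3: F[0] = W
Query 4: D[0] = R
Query 5: U[0] = O

Answer: B R W R O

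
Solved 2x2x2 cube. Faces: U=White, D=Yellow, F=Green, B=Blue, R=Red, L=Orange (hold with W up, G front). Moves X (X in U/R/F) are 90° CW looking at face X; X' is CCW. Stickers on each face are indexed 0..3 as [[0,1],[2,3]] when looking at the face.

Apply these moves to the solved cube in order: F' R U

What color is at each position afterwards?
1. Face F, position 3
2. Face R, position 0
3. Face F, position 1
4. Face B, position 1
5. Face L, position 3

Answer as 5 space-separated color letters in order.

Answer: Y R Y W W

Derivation:
After move 1 (F'): F=GGGG U=WWRR R=YRYR D=OOYY L=OWOW
After move 2 (R): R=YYRR U=WGRG F=GOGY D=OBYB B=RBWB
After move 3 (U): U=RWGG F=YYGY R=RBRR B=OWWB L=GOOW
Query 1: F[3] = Y
Query 2: R[0] = R
Query 3: F[1] = Y
Query 4: B[1] = W
Query 5: L[3] = W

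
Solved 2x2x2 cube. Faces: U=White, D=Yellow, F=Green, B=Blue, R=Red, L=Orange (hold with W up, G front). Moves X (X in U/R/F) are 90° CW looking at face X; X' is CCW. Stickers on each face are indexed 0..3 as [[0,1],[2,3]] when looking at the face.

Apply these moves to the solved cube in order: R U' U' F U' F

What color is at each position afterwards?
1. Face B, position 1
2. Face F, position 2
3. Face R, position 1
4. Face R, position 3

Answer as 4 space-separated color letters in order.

After move 1 (R): R=RRRR U=WGWG F=GYGY D=YBYB B=WBWB
After move 2 (U'): U=GGWW F=OOGY R=GYRR B=RRWB L=WBOO
After move 3 (U'): U=GWGW F=WBGY R=OORR B=GYWB L=RROO
After move 4 (F): F=GWYB U=GWOR R=GOWR D=ROYB L=RYOB
After move 5 (U'): U=WRGO F=RYYB R=GWWR B=GOWB L=GYOB
After move 6 (F): F=YRBY U=WRBY R=GWOR D=WGYB L=GROO
Query 1: B[1] = O
Query 2: F[2] = B
Query 3: R[1] = W
Query 4: R[3] = R

Answer: O B W R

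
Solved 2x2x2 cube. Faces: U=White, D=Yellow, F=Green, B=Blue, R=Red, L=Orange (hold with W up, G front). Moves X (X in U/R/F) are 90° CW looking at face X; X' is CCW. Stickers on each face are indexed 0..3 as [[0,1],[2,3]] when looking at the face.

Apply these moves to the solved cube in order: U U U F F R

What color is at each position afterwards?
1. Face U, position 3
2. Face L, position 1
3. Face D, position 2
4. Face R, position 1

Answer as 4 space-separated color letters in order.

Answer: O R Y O

Derivation:
After move 1 (U): U=WWWW F=RRGG R=BBRR B=OOBB L=GGOO
After move 2 (U): U=WWWW F=BBGG R=OORR B=GGBB L=RROO
After move 3 (U): U=WWWW F=OOGG R=GGRR B=RRBB L=BBOO
After move 4 (F): F=GOGO U=WWOB R=WGWR D=RGYY L=BYOY
After move 5 (F): F=GGOO U=WWYY R=OGBR D=WWYY L=BROG
After move 6 (R): R=BORG U=WGYO F=GWOY D=WBYR B=YRWB
Query 1: U[3] = O
Query 2: L[1] = R
Query 3: D[2] = Y
Query 4: R[1] = O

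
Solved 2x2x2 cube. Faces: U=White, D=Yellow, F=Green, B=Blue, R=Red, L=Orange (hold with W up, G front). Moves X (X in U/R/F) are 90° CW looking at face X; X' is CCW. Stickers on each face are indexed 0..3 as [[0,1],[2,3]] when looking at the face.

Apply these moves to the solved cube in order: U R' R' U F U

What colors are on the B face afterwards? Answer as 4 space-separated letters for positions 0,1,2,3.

Answer: R Y R B

Derivation:
After move 1 (U): U=WWWW F=RRGG R=BBRR B=OOBB L=GGOO
After move 2 (R'): R=BRBR U=WBWO F=RWGW D=YRYG B=YOYB
After move 3 (R'): R=RRBB U=WYWY F=RBGO D=YWYW B=GORB
After move 4 (U): U=WWYY F=RRGO R=GOBB B=GGRB L=RBOO
After move 5 (F): F=GROR U=WWOB R=YOYB D=BGYW L=RYOW
After move 6 (U): U=OWBW F=YOOR R=GGYB B=RYRB L=GROW
Query: B face = RYRB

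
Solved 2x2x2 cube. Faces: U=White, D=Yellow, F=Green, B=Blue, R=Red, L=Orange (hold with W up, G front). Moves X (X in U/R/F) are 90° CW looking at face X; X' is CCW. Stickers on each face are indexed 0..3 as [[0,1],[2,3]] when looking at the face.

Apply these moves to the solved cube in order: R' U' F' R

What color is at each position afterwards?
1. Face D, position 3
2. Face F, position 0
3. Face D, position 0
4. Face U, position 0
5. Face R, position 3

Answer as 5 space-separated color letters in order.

Answer: R O B B W

Derivation:
After move 1 (R'): R=RRRR U=WBWB F=GWGW D=YGYG B=YBYB
After move 2 (U'): U=BBWW F=OOGW R=GWRR B=RRYB L=YBOO
After move 3 (F'): F=OWOG U=BBGR R=GWYR D=BOYG L=YWOW
After move 4 (R): R=YGRW U=BWGG F=OOOG D=BYYR B=RRBB
Query 1: D[3] = R
Query 2: F[0] = O
Query 3: D[0] = B
Query 4: U[0] = B
Query 5: R[3] = W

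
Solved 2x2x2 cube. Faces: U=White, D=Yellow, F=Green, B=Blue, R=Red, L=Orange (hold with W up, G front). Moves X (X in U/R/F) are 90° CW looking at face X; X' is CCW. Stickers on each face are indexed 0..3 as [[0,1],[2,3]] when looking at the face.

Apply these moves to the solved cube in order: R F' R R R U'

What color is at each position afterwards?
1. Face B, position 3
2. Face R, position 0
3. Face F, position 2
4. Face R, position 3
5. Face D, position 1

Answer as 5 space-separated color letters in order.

Answer: B Y G Y Y

Derivation:
After move 1 (R): R=RRRR U=WGWG F=GYGY D=YBYB B=WBWB
After move 2 (F'): F=YYGG U=WGRR R=BRYR D=OOYB L=OGOW
After move 3 (R): R=YBRR U=WYRG F=YOGB D=OWYW B=RBGB
After move 4 (R): R=RYRB U=WORB F=YWGW D=OGYR B=GBYB
After move 5 (R): R=RRBY U=WWRW F=YGGR D=OYYG B=BBOB
After move 6 (U'): U=WWWR F=OGGR R=YGBY B=RROB L=BBOW
Query 1: B[3] = B
Query 2: R[0] = Y
Query 3: F[2] = G
Query 4: R[3] = Y
Query 5: D[1] = Y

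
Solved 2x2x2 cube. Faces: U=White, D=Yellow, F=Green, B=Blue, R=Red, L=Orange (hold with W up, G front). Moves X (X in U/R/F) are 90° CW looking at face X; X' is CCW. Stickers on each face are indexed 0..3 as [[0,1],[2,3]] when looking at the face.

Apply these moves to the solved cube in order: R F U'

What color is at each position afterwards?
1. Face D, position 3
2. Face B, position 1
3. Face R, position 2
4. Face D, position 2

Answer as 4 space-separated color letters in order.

Answer: B R G Y

Derivation:
After move 1 (R): R=RRRR U=WGWG F=GYGY D=YBYB B=WBWB
After move 2 (F): F=GGYY U=WGOO R=WRGR D=RRYB L=OYOB
After move 3 (U'): U=GOWO F=OYYY R=GGGR B=WRWB L=WBOB
Query 1: D[3] = B
Query 2: B[1] = R
Query 3: R[2] = G
Query 4: D[2] = Y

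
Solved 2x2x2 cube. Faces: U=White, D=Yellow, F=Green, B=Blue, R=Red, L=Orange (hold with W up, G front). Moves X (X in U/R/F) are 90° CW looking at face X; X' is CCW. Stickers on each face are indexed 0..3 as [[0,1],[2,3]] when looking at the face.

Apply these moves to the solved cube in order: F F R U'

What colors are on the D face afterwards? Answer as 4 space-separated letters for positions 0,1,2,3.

Answer: W B Y B

Derivation:
After move 1 (F): F=GGGG U=WWOO R=WRWR D=RRYY L=OYOY
After move 2 (F): F=GGGG U=WWYY R=OROR D=WWYY L=OROR
After move 3 (R): R=OORR U=WGYG F=GWGY D=WBYB B=YBWB
After move 4 (U'): U=GGWY F=ORGY R=GWRR B=OOWB L=YBOR
Query: D face = WBYB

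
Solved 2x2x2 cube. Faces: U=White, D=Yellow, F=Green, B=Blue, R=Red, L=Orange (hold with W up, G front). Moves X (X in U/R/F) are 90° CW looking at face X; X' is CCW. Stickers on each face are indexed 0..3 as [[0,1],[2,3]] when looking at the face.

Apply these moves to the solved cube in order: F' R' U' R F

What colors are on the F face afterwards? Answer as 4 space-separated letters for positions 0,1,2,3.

Answer: G O G G

Derivation:
After move 1 (F'): F=GGGG U=WWRR R=YRYR D=OOYY L=OWOW
After move 2 (R'): R=RRYY U=WBRB F=GWGR D=OGYG B=YBOB
After move 3 (U'): U=BBWR F=OWGR R=GWYY B=RROB L=YBOW
After move 4 (R): R=YGYW U=BWWR F=OGGG D=OOYR B=RRBB
After move 5 (F): F=GOGG U=BWWB R=WGRW D=YYYR L=YOOO
Query: F face = GOGG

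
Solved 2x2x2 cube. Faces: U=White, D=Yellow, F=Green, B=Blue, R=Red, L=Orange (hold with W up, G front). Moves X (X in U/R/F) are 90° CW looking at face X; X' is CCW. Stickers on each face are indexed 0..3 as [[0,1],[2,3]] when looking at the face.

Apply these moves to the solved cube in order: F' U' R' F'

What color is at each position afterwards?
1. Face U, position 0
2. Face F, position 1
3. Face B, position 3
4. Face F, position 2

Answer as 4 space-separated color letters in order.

Answer: W R B O

Derivation:
After move 1 (F'): F=GGGG U=WWRR R=YRYR D=OOYY L=OWOW
After move 2 (U'): U=WRWR F=OWGG R=GGYR B=YRBB L=BBOW
After move 3 (R'): R=GRGY U=WBWY F=ORGR D=OWYG B=YROB
After move 4 (F'): F=RROG U=WBGG R=WROY D=BWYG L=BYOW
Query 1: U[0] = W
Query 2: F[1] = R
Query 3: B[3] = B
Query 4: F[2] = O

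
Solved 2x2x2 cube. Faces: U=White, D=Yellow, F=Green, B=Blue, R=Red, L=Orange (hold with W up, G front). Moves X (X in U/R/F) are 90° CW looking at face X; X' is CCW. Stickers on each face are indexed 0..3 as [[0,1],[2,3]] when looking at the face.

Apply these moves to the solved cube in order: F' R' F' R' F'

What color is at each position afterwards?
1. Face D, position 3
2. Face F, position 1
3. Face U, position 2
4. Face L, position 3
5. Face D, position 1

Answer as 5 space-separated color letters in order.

After move 1 (F'): F=GGGG U=WWRR R=YRYR D=OOYY L=OWOW
After move 2 (R'): R=RRYY U=WBRB F=GWGR D=OGYG B=YBOB
After move 3 (F'): F=WRGG U=WBRY R=GROY D=WWYG L=OBOR
After move 4 (R'): R=RYGO U=WORY F=WBGY D=WRYG B=GBWB
After move 5 (F'): F=BYWG U=WORG R=RYWO D=BRYG L=OYOR
Query 1: D[3] = G
Query 2: F[1] = Y
Query 3: U[2] = R
Query 4: L[3] = R
Query 5: D[1] = R

Answer: G Y R R R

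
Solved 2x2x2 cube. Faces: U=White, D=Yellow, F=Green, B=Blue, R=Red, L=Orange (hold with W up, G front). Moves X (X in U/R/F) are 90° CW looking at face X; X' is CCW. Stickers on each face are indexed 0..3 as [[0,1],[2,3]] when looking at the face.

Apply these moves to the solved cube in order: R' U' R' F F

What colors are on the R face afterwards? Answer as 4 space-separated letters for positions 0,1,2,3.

Answer: O R B R

Derivation:
After move 1 (R'): R=RRRR U=WBWB F=GWGW D=YGYG B=YBYB
After move 2 (U'): U=BBWW F=OOGW R=GWRR B=RRYB L=YBOO
After move 3 (R'): R=WRGR U=BYWR F=OBGW D=YOYW B=GRGB
After move 4 (F): F=GOWB U=BYOB R=WRRR D=GWYW L=YYOO
After move 5 (F): F=WGBO U=BYOY R=ORBR D=RWYW L=YGOW
Query: R face = ORBR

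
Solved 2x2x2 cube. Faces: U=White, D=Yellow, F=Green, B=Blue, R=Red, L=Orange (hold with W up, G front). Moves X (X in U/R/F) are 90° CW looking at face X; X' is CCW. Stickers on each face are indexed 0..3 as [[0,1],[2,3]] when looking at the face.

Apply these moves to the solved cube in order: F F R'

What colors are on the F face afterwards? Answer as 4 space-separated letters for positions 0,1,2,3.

Answer: G W G Y

Derivation:
After move 1 (F): F=GGGG U=WWOO R=WRWR D=RRYY L=OYOY
After move 2 (F): F=GGGG U=WWYY R=OROR D=WWYY L=OROR
After move 3 (R'): R=RROO U=WBYB F=GWGY D=WGYG B=YBWB
Query: F face = GWGY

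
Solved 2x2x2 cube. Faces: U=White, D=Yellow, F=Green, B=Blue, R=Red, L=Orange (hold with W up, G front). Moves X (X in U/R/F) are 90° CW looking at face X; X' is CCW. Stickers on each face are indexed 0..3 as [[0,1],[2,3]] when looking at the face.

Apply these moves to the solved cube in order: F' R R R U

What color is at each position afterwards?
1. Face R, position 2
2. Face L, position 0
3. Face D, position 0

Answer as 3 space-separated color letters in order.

After move 1 (F'): F=GGGG U=WWRR R=YRYR D=OOYY L=OWOW
After move 2 (R): R=YYRR U=WGRG F=GOGY D=OBYB B=RBWB
After move 3 (R): R=RYRY U=WORY F=GBGB D=OWYR B=GBGB
After move 4 (R): R=RRYY U=WBRB F=GWGR D=OGYG B=YBOB
After move 5 (U): U=RWBB F=RRGR R=YBYY B=OWOB L=GWOW
Query 1: R[2] = Y
Query 2: L[0] = G
Query 3: D[0] = O

Answer: Y G O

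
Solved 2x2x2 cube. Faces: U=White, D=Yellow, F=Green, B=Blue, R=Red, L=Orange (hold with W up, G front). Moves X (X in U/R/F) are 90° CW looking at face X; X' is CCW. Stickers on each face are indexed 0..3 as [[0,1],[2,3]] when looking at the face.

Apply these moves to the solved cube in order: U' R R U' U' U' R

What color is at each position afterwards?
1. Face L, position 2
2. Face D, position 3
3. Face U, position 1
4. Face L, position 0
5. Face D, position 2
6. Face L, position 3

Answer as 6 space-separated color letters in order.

After move 1 (U'): U=WWWW F=OOGG R=GGRR B=RRBB L=BBOO
After move 2 (R): R=RGRG U=WOWG F=OYGY D=YBYR B=WRWB
After move 3 (R): R=RRGG U=WYWY F=OBGR D=YWYW B=GROB
After move 4 (U'): U=YYWW F=BBGR R=OBGG B=RROB L=GROO
After move 5 (U'): U=YWYW F=GRGR R=BBGG B=OBOB L=RROO
After move 6 (U'): U=WWYY F=RRGR R=GRGG B=BBOB L=OBOO
After move 7 (R): R=GGGR U=WRYR F=RWGW D=YOYB B=YBWB
Query 1: L[2] = O
Query 2: D[3] = B
Query 3: U[1] = R
Query 4: L[0] = O
Query 5: D[2] = Y
Query 6: L[3] = O

Answer: O B R O Y O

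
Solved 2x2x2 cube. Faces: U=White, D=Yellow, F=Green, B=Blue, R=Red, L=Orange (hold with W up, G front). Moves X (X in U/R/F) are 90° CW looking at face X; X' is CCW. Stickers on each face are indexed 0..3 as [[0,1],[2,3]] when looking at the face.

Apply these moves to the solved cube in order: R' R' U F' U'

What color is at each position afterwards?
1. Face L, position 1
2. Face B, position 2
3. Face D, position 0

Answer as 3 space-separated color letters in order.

After move 1 (R'): R=RRRR U=WBWB F=GWGW D=YGYG B=YBYB
After move 2 (R'): R=RRRR U=WYWY F=GBGB D=YWYW B=GBGB
After move 3 (U): U=WWYY F=RRGB R=GBRR B=OOGB L=GBOO
After move 4 (F'): F=RBRG U=WWGR R=WBYR D=BOYW L=GYOY
After move 5 (U'): U=WRWG F=GYRG R=RBYR B=WBGB L=OOOY
Query 1: L[1] = O
Query 2: B[2] = G
Query 3: D[0] = B

Answer: O G B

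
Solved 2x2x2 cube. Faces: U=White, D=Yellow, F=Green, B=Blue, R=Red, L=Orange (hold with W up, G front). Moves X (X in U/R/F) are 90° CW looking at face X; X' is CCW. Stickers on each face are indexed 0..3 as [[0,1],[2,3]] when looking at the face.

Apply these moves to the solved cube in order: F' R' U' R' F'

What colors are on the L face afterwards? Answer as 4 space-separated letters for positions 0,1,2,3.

After move 1 (F'): F=GGGG U=WWRR R=YRYR D=OOYY L=OWOW
After move 2 (R'): R=RRYY U=WBRB F=GWGR D=OGYG B=YBOB
After move 3 (U'): U=BBWR F=OWGR R=GWYY B=RROB L=YBOW
After move 4 (R'): R=WYGY U=BOWR F=OBGR D=OWYR B=GRGB
After move 5 (F'): F=BROG U=BOWG R=WYOY D=BWYR L=YROW
Query: L face = YROW

Answer: Y R O W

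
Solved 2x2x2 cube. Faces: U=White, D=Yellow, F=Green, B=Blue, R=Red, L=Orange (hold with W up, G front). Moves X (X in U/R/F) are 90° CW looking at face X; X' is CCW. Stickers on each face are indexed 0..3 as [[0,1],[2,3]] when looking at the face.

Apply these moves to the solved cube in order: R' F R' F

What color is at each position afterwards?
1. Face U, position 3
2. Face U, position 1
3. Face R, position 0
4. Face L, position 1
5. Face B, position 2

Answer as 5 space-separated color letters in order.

Answer: Y Y O R R

Derivation:
After move 1 (R'): R=RRRR U=WBWB F=GWGW D=YGYG B=YBYB
After move 2 (F): F=GGWW U=WBOO R=WRBR D=RRYG L=OYOG
After move 3 (R'): R=RRWB U=WYOY F=GBWO D=RGYW B=GBRB
After move 4 (F): F=WGOB U=WYGY R=ORYB D=WRYW L=OROG
Query 1: U[3] = Y
Query 2: U[1] = Y
Query 3: R[0] = O
Query 4: L[1] = R
Query 5: B[2] = R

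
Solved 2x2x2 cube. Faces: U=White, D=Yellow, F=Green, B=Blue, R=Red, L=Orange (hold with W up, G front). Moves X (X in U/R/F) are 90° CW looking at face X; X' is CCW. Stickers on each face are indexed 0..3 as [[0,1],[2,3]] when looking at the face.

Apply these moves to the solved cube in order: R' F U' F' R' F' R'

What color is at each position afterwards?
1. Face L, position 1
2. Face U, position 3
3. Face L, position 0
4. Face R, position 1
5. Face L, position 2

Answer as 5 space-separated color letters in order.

Answer: W G Y R O

Derivation:
After move 1 (R'): R=RRRR U=WBWB F=GWGW D=YGYG B=YBYB
After move 2 (F): F=GGWW U=WBOO R=WRBR D=RRYG L=OYOG
After move 3 (U'): U=BOWO F=OYWW R=GGBR B=WRYB L=YBOG
After move 4 (F'): F=YWOW U=BOGB R=RGRR D=BGYG L=YOOW
After move 5 (R'): R=GRRR U=BYGW F=YOOB D=BWYW B=GRGB
After move 6 (F'): F=OBYO U=BYGR R=WRBR D=OWYW L=YWOG
After move 7 (R'): R=RRWB U=BGGG F=OYYR D=OBYO B=WRWB
Query 1: L[1] = W
Query 2: U[3] = G
Query 3: L[0] = Y
Query 4: R[1] = R
Query 5: L[2] = O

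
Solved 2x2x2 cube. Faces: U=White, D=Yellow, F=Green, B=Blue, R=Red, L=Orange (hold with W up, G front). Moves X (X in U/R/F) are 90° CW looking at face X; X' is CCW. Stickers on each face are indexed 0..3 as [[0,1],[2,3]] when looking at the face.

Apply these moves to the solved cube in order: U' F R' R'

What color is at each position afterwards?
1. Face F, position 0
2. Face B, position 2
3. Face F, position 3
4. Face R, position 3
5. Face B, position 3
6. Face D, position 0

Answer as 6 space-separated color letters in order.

Answer: G O R W B R

Derivation:
After move 1 (U'): U=WWWW F=OOGG R=GGRR B=RRBB L=BBOO
After move 2 (F): F=GOGO U=WWOB R=WGWR D=RGYY L=BYOY
After move 3 (R'): R=GRWW U=WBOR F=GWGB D=ROYO B=YRGB
After move 4 (R'): R=RWGW U=WGOY F=GBGR D=RWYB B=OROB
Query 1: F[0] = G
Query 2: B[2] = O
Query 3: F[3] = R
Query 4: R[3] = W
Query 5: B[3] = B
Query 6: D[0] = R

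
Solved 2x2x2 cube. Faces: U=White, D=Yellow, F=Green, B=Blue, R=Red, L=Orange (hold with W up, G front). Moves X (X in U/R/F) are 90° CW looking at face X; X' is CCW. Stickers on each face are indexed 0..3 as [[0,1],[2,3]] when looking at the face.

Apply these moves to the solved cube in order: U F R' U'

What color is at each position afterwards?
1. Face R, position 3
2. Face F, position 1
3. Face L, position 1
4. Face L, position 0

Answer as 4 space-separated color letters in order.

Answer: W Y O Y

Derivation:
After move 1 (U): U=WWWW F=RRGG R=BBRR B=OOBB L=GGOO
After move 2 (F): F=GRGR U=WWOG R=WBWR D=RBYY L=GYOY
After move 3 (R'): R=BRWW U=WBOO F=GWGG D=RRYR B=YOBB
After move 4 (U'): U=BOWO F=GYGG R=GWWW B=BRBB L=YOOY
Query 1: R[3] = W
Query 2: F[1] = Y
Query 3: L[1] = O
Query 4: L[0] = Y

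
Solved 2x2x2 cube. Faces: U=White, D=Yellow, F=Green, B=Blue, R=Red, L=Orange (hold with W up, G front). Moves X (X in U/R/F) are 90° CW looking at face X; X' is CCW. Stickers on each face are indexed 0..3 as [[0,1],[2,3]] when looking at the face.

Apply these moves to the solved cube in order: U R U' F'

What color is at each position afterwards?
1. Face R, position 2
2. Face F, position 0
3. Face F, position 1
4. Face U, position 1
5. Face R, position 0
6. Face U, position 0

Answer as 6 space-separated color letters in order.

Answer: Y G Y G B R

Derivation:
After move 1 (U): U=WWWW F=RRGG R=BBRR B=OOBB L=GGOO
After move 2 (R): R=RBRB U=WRWG F=RYGY D=YBYO B=WOWB
After move 3 (U'): U=RGWW F=GGGY R=RYRB B=RBWB L=WOOO
After move 4 (F'): F=GYGG U=RGRR R=BYYB D=OOYO L=WWOW
Query 1: R[2] = Y
Query 2: F[0] = G
Query 3: F[1] = Y
Query 4: U[1] = G
Query 5: R[0] = B
Query 6: U[0] = R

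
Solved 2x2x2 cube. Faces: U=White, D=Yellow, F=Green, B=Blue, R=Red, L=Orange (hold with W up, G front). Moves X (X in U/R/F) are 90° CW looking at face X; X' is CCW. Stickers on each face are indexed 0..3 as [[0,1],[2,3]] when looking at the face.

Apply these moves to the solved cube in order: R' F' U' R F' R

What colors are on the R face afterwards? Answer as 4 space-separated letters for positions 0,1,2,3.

After move 1 (R'): R=RRRR U=WBWB F=GWGW D=YGYG B=YBYB
After move 2 (F'): F=WWGG U=WBRR R=GRYR D=OOYG L=OBOW
After move 3 (U'): U=BRWR F=OBGG R=WWYR B=GRYB L=YBOW
After move 4 (R): R=YWRW U=BBWG F=OOGG D=OYYG B=RRRB
After move 5 (F'): F=OGOG U=BBYR R=YWOW D=BWYG L=YGOW
After move 6 (R): R=OYWW U=BGYG F=OWOG D=BRYR B=RRBB
Query: R face = OYWW

Answer: O Y W W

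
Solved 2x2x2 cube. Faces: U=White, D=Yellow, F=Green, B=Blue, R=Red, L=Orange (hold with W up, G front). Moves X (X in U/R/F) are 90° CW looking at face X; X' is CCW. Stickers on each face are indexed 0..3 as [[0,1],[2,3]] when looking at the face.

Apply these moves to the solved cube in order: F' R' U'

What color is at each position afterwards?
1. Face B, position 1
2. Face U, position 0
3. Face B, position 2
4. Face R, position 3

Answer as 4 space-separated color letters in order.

After move 1 (F'): F=GGGG U=WWRR R=YRYR D=OOYY L=OWOW
After move 2 (R'): R=RRYY U=WBRB F=GWGR D=OGYG B=YBOB
After move 3 (U'): U=BBWR F=OWGR R=GWYY B=RROB L=YBOW
Query 1: B[1] = R
Query 2: U[0] = B
Query 3: B[2] = O
Query 4: R[3] = Y

Answer: R B O Y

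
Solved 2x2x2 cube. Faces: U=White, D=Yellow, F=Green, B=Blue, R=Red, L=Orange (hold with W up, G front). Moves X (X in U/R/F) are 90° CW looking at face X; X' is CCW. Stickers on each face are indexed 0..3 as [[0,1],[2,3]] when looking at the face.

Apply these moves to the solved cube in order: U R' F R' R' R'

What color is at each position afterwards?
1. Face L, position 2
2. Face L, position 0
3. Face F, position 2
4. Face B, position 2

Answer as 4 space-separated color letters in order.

Answer: O G W B

Derivation:
After move 1 (U): U=WWWW F=RRGG R=BBRR B=OOBB L=GGOO
After move 2 (R'): R=BRBR U=WBWO F=RWGW D=YRYG B=YOYB
After move 3 (F): F=GRWW U=WBOG R=WROR D=BBYG L=GYOR
After move 4 (R'): R=RRWO U=WYOY F=GBWG D=BRYW B=GOBB
After move 5 (R'): R=RORW U=WBOG F=GYWY D=BBYG B=WORB
After move 6 (R'): R=OWRR U=WROW F=GBWG D=BYYY B=GOBB
Query 1: L[2] = O
Query 2: L[0] = G
Query 3: F[2] = W
Query 4: B[2] = B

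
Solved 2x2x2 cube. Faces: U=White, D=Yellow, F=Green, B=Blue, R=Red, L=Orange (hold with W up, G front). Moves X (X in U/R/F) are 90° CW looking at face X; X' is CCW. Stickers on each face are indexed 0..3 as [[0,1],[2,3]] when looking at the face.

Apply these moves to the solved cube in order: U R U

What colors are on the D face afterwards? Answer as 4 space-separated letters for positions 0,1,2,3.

Answer: Y B Y O

Derivation:
After move 1 (U): U=WWWW F=RRGG R=BBRR B=OOBB L=GGOO
After move 2 (R): R=RBRB U=WRWG F=RYGY D=YBYO B=WOWB
After move 3 (U): U=WWGR F=RBGY R=WORB B=GGWB L=RYOO
Query: D face = YBYO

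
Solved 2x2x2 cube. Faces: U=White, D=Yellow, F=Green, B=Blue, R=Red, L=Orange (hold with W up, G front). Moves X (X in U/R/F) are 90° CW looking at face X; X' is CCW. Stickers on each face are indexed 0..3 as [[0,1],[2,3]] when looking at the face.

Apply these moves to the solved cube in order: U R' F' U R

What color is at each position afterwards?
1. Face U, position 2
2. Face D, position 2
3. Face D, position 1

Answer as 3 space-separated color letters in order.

Answer: B Y Y

Derivation:
After move 1 (U): U=WWWW F=RRGG R=BBRR B=OOBB L=GGOO
After move 2 (R'): R=BRBR U=WBWO F=RWGW D=YRYG B=YOYB
After move 3 (F'): F=WWRG U=WBBB R=RRYR D=GOYG L=GOOW
After move 4 (U): U=BWBB F=RRRG R=YOYR B=GOYB L=WWOW
After move 5 (R): R=YYRO U=BRBG F=RORG D=GYYG B=BOWB
Query 1: U[2] = B
Query 2: D[2] = Y
Query 3: D[1] = Y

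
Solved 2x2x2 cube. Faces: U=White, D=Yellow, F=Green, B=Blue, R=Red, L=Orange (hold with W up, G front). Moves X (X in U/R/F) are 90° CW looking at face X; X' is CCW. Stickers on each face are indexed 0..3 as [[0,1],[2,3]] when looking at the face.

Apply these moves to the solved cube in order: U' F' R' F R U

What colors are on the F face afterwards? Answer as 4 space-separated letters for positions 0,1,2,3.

After move 1 (U'): U=WWWW F=OOGG R=GGRR B=RRBB L=BBOO
After move 2 (F'): F=OGOG U=WWGR R=YGYR D=BOYY L=BWOW
After move 3 (R'): R=GRYY U=WBGR F=OWOR D=BGYG B=YROB
After move 4 (F): F=OORW U=WBWW R=GRRY D=YGYG L=BBOG
After move 5 (R): R=RGYR U=WOWW F=OGRG D=YOYY B=WRBB
After move 6 (U): U=WWWO F=RGRG R=WRYR B=BBBB L=OGOG
Query: F face = RGRG

Answer: R G R G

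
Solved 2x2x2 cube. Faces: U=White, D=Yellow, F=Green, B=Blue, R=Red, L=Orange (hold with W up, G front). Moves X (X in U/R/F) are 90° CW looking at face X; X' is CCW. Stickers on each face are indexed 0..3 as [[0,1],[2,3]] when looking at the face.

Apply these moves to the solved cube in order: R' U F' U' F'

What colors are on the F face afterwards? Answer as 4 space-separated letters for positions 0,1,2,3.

After move 1 (R'): R=RRRR U=WBWB F=GWGW D=YGYG B=YBYB
After move 2 (U): U=WWBB F=RRGW R=YBRR B=OOYB L=GWOO
After move 3 (F'): F=RWRG U=WWYR R=GBYR D=WOYG L=GBOB
After move 4 (U'): U=WRWY F=GBRG R=RWYR B=GBYB L=OOOB
After move 5 (F'): F=BGGR U=WRRY R=OWWR D=OBYG L=OYOW
Query: F face = BGGR

Answer: B G G R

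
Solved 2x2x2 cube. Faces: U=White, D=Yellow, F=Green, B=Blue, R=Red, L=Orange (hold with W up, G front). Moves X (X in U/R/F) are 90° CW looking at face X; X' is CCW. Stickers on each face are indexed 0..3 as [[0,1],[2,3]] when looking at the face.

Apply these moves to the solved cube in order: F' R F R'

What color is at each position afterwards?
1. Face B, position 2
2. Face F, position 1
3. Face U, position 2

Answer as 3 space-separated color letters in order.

After move 1 (F'): F=GGGG U=WWRR R=YRYR D=OOYY L=OWOW
After move 2 (R): R=YYRR U=WGRG F=GOGY D=OBYB B=RBWB
After move 3 (F): F=GGYO U=WGWW R=RYGR D=RYYB L=OOOB
After move 4 (R'): R=YRRG U=WWWR F=GGYW D=RGYO B=BBYB
Query 1: B[2] = Y
Query 2: F[1] = G
Query 3: U[2] = W

Answer: Y G W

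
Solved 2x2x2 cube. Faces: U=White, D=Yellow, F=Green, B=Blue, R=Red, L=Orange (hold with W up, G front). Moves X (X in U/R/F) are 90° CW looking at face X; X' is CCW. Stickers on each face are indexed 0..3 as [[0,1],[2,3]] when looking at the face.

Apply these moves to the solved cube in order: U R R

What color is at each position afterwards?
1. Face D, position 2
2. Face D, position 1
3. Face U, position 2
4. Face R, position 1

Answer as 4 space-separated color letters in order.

After move 1 (U): U=WWWW F=RRGG R=BBRR B=OOBB L=GGOO
After move 2 (R): R=RBRB U=WRWG F=RYGY D=YBYO B=WOWB
After move 3 (R): R=RRBB U=WYWY F=RBGO D=YWYW B=GORB
Query 1: D[2] = Y
Query 2: D[1] = W
Query 3: U[2] = W
Query 4: R[1] = R

Answer: Y W W R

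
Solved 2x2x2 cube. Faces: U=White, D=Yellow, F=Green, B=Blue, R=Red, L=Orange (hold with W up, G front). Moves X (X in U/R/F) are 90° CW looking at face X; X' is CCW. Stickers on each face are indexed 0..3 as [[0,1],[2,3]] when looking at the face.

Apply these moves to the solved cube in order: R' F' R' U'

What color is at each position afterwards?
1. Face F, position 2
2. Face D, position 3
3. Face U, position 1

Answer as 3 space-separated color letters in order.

Answer: G G Y

Derivation:
After move 1 (R'): R=RRRR U=WBWB F=GWGW D=YGYG B=YBYB
After move 2 (F'): F=WWGG U=WBRR R=GRYR D=OOYG L=OBOW
After move 3 (R'): R=RRGY U=WYRY F=WBGR D=OWYG B=GBOB
After move 4 (U'): U=YYWR F=OBGR R=WBGY B=RROB L=GBOW
Query 1: F[2] = G
Query 2: D[3] = G
Query 3: U[1] = Y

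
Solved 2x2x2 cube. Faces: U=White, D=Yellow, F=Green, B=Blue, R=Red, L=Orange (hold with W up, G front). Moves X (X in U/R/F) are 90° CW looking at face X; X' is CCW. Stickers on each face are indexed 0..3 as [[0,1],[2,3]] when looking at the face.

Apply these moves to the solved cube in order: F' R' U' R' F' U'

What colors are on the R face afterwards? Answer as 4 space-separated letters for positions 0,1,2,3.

Answer: B R O Y

Derivation:
After move 1 (F'): F=GGGG U=WWRR R=YRYR D=OOYY L=OWOW
After move 2 (R'): R=RRYY U=WBRB F=GWGR D=OGYG B=YBOB
After move 3 (U'): U=BBWR F=OWGR R=GWYY B=RROB L=YBOW
After move 4 (R'): R=WYGY U=BOWR F=OBGR D=OWYR B=GRGB
After move 5 (F'): F=BROG U=BOWG R=WYOY D=BWYR L=YROW
After move 6 (U'): U=OGBW F=YROG R=BROY B=WYGB L=GROW
Query: R face = BROY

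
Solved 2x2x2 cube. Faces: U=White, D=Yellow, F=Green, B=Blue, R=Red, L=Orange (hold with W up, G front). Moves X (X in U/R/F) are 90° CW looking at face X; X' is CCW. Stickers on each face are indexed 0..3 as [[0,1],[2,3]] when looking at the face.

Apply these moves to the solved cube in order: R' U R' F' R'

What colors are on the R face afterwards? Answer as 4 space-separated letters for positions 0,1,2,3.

After move 1 (R'): R=RRRR U=WBWB F=GWGW D=YGYG B=YBYB
After move 2 (U): U=WWBB F=RRGW R=YBRR B=OOYB L=GWOO
After move 3 (R'): R=BRYR U=WYBO F=RWGB D=YRYW B=GOGB
After move 4 (F'): F=WBRG U=WYBY R=RRYR D=WOYW L=GOOB
After move 5 (R'): R=RRRY U=WGBG F=WYRY D=WBYG B=WOOB
Query: R face = RRRY

Answer: R R R Y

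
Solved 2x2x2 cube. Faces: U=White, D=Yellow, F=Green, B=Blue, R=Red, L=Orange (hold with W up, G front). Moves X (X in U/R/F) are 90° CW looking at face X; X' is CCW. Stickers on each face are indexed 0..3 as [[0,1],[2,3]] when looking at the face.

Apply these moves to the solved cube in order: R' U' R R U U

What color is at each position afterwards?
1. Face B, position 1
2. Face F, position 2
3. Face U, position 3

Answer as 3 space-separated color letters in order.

After move 1 (R'): R=RRRR U=WBWB F=GWGW D=YGYG B=YBYB
After move 2 (U'): U=BBWW F=OOGW R=GWRR B=RRYB L=YBOO
After move 3 (R): R=RGRW U=BOWW F=OGGG D=YYYR B=WRBB
After move 4 (R): R=RRWG U=BGWG F=OYGR D=YBYW B=WROB
After move 5 (U): U=WBGG F=RRGR R=WRWG B=YBOB L=OYOO
After move 6 (U): U=GWGB F=WRGR R=YBWG B=OYOB L=RROO
Query 1: B[1] = Y
Query 2: F[2] = G
Query 3: U[3] = B

Answer: Y G B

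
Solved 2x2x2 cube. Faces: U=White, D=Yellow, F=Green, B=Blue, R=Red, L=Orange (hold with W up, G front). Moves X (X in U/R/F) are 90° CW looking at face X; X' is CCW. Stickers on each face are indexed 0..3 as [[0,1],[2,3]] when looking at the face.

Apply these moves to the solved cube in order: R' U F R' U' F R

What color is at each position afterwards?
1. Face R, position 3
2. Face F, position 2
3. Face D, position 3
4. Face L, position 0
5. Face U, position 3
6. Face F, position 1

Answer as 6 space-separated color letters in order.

Answer: W W B G Y G

Derivation:
After move 1 (R'): R=RRRR U=WBWB F=GWGW D=YGYG B=YBYB
After move 2 (U): U=WWBB F=RRGW R=YBRR B=OOYB L=GWOO
After move 3 (F): F=GRWR U=WWOW R=BBBR D=RYYG L=GYOG
After move 4 (R'): R=BRBB U=WYOO F=GWWW D=RRYR B=GOYB
After move 5 (U'): U=YOWO F=GYWW R=GWBB B=BRYB L=GOOG
After move 6 (F): F=WGWY U=YOGO R=WWOB D=BGYR L=GROR
After move 7 (R): R=OWBW U=YGGY F=WGWR D=BYYB B=OROB
Query 1: R[3] = W
Query 2: F[2] = W
Query 3: D[3] = B
Query 4: L[0] = G
Query 5: U[3] = Y
Query 6: F[1] = G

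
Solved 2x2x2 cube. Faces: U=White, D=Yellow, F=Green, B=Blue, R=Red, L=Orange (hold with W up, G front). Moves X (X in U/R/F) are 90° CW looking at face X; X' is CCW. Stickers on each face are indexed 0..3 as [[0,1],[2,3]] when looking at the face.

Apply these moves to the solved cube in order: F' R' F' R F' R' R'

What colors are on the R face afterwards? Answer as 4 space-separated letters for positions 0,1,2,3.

After move 1 (F'): F=GGGG U=WWRR R=YRYR D=OOYY L=OWOW
After move 2 (R'): R=RRYY U=WBRB F=GWGR D=OGYG B=YBOB
After move 3 (F'): F=WRGG U=WBRY R=GROY D=WWYG L=OBOR
After move 4 (R): R=OGYR U=WRRG F=WWGG D=WOYY B=YBBB
After move 5 (F'): F=WGWG U=WROY R=OGWR D=BRYY L=OGOR
After move 6 (R'): R=GROW U=WBOY F=WRWY D=BGYG B=YBRB
After move 7 (R'): R=RWGO U=WROY F=WBWY D=BRYY B=GBGB
Query: R face = RWGO

Answer: R W G O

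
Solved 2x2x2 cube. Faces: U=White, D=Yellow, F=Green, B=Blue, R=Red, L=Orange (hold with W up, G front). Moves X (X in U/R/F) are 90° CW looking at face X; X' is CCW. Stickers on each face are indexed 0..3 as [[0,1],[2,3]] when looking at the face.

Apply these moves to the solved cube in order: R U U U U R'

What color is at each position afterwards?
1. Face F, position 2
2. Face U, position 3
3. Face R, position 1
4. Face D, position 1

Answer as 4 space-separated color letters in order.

Answer: G W R Y

Derivation:
After move 1 (R): R=RRRR U=WGWG F=GYGY D=YBYB B=WBWB
After move 2 (U): U=WWGG F=RRGY R=WBRR B=OOWB L=GYOO
After move 3 (U): U=GWGW F=WBGY R=OORR B=GYWB L=RROO
After move 4 (U): U=GGWW F=OOGY R=GYRR B=RRWB L=WBOO
After move 5 (U): U=WGWG F=GYGY R=RRRR B=WBWB L=OOOO
After move 6 (R'): R=RRRR U=WWWW F=GGGG D=YYYY B=BBBB
Query 1: F[2] = G
Query 2: U[3] = W
Query 3: R[1] = R
Query 4: D[1] = Y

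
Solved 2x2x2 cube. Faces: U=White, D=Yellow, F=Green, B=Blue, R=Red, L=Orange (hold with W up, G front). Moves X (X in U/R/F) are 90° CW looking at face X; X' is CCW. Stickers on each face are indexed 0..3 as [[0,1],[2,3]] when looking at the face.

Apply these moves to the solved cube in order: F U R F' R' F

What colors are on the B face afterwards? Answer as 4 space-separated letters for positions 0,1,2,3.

Answer: O Y Y B

Derivation:
After move 1 (F): F=GGGG U=WWOO R=WRWR D=RRYY L=OYOY
After move 2 (U): U=OWOW F=WRGG R=BBWR B=OYBB L=GGOY
After move 3 (R): R=WBRB U=OROG F=WRGY D=RBYO B=WYWB
After move 4 (F'): F=RYWG U=ORWR R=BBRB D=GYYO L=GGOO
After move 5 (R'): R=BBBR U=OWWW F=RRWR D=GYYG B=OYYB
After move 6 (F): F=WRRR U=OWOG R=WBWR D=BBYG L=GGOY
Query: B face = OYYB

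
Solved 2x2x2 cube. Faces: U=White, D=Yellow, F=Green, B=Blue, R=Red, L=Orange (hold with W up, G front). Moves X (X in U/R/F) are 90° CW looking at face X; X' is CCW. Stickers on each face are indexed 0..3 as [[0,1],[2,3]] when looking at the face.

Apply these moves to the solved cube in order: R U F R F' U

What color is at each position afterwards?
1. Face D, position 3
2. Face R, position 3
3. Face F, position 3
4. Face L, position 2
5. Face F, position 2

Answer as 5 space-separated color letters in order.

After move 1 (R): R=RRRR U=WGWG F=GYGY D=YBYB B=WBWB
After move 2 (U): U=WWGG F=RRGY R=WBRR B=OOWB L=GYOO
After move 3 (F): F=GRYR U=WWOY R=GBGR D=RWYB L=GYOB
After move 4 (R): R=GGRB U=WROR F=GWYB D=RWYO B=YOWB
After move 5 (F'): F=WBGY U=WRGR R=WGRB D=YBYO L=GROO
After move 6 (U): U=GWRR F=WGGY R=YORB B=GRWB L=WBOO
Query 1: D[3] = O
Query 2: R[3] = B
Query 3: F[3] = Y
Query 4: L[2] = O
Query 5: F[2] = G

Answer: O B Y O G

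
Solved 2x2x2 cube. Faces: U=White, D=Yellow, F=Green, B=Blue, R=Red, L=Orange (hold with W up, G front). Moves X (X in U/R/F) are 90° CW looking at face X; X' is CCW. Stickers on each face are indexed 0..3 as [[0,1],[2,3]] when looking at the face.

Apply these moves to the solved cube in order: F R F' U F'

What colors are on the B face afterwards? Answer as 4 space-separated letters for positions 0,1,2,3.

Answer: O G W B

Derivation:
After move 1 (F): F=GGGG U=WWOO R=WRWR D=RRYY L=OYOY
After move 2 (R): R=WWRR U=WGOG F=GRGY D=RBYB B=OBWB
After move 3 (F'): F=RYGG U=WGWR R=BWRR D=YYYB L=OGOO
After move 4 (U): U=WWRG F=BWGG R=OBRR B=OGWB L=RYOO
After move 5 (F'): F=WGBG U=WWOR R=YBYR D=YOYB L=RGOR
Query: B face = OGWB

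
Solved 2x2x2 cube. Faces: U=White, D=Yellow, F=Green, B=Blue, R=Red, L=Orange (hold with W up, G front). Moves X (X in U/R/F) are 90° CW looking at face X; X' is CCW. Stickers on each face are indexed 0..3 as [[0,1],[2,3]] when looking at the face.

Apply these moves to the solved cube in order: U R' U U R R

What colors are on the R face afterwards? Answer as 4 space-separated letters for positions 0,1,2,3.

Answer: R B G G

Derivation:
After move 1 (U): U=WWWW F=RRGG R=BBRR B=OOBB L=GGOO
After move 2 (R'): R=BRBR U=WBWO F=RWGW D=YRYG B=YOYB
After move 3 (U): U=WWOB F=BRGW R=YOBR B=GGYB L=RWOO
After move 4 (U): U=OWBW F=YOGW R=GGBR B=RWYB L=BROO
After move 5 (R): R=BGRG U=OOBW F=YRGG D=YYYR B=WWWB
After move 6 (R): R=RBGG U=ORBG F=YYGR D=YWYW B=WWOB
Query: R face = RBGG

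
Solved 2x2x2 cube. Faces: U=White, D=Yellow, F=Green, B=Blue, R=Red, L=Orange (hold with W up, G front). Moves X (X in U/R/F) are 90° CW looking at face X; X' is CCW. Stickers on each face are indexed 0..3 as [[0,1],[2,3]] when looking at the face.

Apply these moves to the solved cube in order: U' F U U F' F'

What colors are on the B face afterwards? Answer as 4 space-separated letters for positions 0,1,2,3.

Answer: G O B B

Derivation:
After move 1 (U'): U=WWWW F=OOGG R=GGRR B=RRBB L=BBOO
After move 2 (F): F=GOGO U=WWOB R=WGWR D=RGYY L=BYOY
After move 3 (U): U=OWBW F=WGGO R=RRWR B=BYBB L=GOOY
After move 4 (U): U=BOWW F=RRGO R=BYWR B=GOBB L=WGOY
After move 5 (F'): F=RORG U=BOBW R=GYRR D=GYYY L=WWOW
After move 6 (F'): F=OGRR U=BOGR R=YYGR D=WWYY L=WWOB
Query: B face = GOBB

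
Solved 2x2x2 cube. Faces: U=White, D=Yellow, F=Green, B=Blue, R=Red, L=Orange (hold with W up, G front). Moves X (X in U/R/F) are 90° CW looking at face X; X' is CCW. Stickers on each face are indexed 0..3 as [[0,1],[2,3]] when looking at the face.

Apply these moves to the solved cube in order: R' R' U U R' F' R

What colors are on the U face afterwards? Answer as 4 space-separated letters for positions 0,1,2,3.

Answer: Y W O G

Derivation:
After move 1 (R'): R=RRRR U=WBWB F=GWGW D=YGYG B=YBYB
After move 2 (R'): R=RRRR U=WYWY F=GBGB D=YWYW B=GBGB
After move 3 (U): U=WWYY F=RRGB R=GBRR B=OOGB L=GBOO
After move 4 (U): U=YWYW F=GBGB R=OORR B=GBGB L=RROO
After move 5 (R'): R=OROR U=YGYG F=GWGW D=YBYB B=WBWB
After move 6 (F'): F=WWGG U=YGOO R=BRYR D=ROYB L=RGOY
After move 7 (R): R=YBRR U=YWOG F=WOGB D=RWYW B=OBGB
Query: U face = YWOG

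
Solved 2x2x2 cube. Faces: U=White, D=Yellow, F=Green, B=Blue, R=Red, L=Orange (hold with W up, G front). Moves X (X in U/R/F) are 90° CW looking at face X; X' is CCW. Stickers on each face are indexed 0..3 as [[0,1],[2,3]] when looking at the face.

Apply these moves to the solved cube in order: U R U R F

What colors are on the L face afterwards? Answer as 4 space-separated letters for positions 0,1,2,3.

After move 1 (U): U=WWWW F=RRGG R=BBRR B=OOBB L=GGOO
After move 2 (R): R=RBRB U=WRWG F=RYGY D=YBYO B=WOWB
After move 3 (U): U=WWGR F=RBGY R=WORB B=GGWB L=RYOO
After move 4 (R): R=RWBO U=WBGY F=RBGO D=YWYG B=RGWB
After move 5 (F): F=GROB U=WBOY R=GWYO D=BRYG L=RYOW
Query: L face = RYOW

Answer: R Y O W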